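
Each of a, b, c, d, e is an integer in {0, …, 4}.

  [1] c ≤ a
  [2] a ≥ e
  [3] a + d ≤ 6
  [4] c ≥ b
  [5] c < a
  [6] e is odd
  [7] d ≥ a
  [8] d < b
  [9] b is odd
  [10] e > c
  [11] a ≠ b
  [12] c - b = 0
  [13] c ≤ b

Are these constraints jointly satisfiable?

Unsatisfiable

Constraints 2, 4, 7, 8, and 10 give e ≤ a, a ≤ d, d < b, b ≤ c, c < e. Chaining: e ≤ a ≤ d < b ≤ c < e, which forces e < e — impossible.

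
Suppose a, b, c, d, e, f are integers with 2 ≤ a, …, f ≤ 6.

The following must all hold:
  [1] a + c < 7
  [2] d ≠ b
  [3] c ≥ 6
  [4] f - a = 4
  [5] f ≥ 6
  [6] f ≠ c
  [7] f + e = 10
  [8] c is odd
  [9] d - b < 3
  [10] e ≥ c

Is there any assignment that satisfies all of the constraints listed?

Unsatisfiable

From constraint 5: f ≥ 6. From constraints 3 and 10: e ≥ c ≥ 6. Hence f + e ≥ 12. But constraint 7 requires f + e = 10, and 10 < 12. Contradiction.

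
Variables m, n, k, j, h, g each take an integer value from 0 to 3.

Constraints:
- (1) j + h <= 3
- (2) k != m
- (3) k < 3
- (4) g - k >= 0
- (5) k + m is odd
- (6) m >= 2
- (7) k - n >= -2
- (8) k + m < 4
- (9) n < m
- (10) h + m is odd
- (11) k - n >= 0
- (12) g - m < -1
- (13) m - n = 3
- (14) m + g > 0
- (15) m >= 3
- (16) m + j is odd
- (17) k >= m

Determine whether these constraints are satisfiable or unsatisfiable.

From constraints 15 and 17: k ≥ m and m ≥ 3, so k ≥ 3. From constraint 3: k ≤ 2. But 2 < 3, so no value of k works.

Unsatisfiable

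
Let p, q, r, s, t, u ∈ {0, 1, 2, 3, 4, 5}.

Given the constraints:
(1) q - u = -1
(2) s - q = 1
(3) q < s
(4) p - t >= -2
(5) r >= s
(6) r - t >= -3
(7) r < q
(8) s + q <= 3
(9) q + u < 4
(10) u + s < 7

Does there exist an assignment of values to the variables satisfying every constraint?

Unsatisfiable

Constraints 3, 5, and 7 give q < s, s ≤ r, r < q. Chaining: q < s ≤ r < q, which forces q < q — impossible.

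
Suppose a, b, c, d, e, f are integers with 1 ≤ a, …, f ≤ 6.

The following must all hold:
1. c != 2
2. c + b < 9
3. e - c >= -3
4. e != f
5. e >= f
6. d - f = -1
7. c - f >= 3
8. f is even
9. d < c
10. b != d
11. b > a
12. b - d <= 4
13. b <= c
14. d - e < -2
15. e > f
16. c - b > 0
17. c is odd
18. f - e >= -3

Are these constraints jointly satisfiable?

Satisfiable

The assignment a = 1, b = 3, c = 5, d = 1, e = 5, f = 2 works:
  constraint 2 holds since c + b = 8.
  constraint 3 holds since e - c = 0.
The rest check out directly.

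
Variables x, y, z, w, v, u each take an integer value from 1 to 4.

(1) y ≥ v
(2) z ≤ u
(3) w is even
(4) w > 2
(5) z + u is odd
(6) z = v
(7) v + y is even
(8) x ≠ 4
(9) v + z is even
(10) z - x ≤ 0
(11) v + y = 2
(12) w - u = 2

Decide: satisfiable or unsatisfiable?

Satisfiable

The assignment x = 1, y = 1, z = 1, w = 4, v = 1, u = 2 works:
  constraint 10 holds since z - x = 0.
  constraint 11 holds since v + y = 2.
  constraint 12 holds since w - u = 2.
The rest check out directly.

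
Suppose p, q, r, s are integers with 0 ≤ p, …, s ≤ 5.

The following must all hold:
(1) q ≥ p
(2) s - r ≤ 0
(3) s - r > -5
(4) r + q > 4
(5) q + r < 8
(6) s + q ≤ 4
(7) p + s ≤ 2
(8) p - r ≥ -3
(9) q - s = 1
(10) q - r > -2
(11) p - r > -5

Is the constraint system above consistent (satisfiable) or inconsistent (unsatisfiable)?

Setting (p, q, r, s) = (1, 2, 3, 1) satisfies everything: constraint 2: s - r = -2; constraint 3: s - r = -2, and the others follow.

Satisfiable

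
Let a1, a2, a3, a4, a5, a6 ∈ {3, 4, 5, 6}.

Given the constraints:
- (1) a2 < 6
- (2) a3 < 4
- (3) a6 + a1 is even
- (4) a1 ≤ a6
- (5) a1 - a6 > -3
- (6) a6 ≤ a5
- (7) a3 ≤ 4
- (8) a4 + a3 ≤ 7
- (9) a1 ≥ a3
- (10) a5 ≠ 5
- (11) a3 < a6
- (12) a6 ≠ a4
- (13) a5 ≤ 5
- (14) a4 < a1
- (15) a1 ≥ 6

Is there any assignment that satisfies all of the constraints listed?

Unsatisfiable

From constraints 4 and 15: a6 ≥ a1 and a1 ≥ 6, so a6 ≥ 6. From constraints 6 and 13: a6 ≤ a5 and a5 ≤ 5, so a6 ≤ 5. But 5 < 6, so no value of a6 works.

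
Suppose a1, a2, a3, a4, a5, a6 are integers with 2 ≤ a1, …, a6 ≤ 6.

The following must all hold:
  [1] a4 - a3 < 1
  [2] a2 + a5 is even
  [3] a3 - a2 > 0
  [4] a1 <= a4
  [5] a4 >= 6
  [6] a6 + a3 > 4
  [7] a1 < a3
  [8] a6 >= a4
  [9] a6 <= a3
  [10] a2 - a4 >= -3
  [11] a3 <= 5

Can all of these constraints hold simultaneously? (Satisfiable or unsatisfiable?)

From constraints 5 and 8: a6 ≥ a4 and a4 ≥ 6, so a6 ≥ 6. From constraints 9 and 11: a6 ≤ a3 and a3 ≤ 5, so a6 ≤ 5. But 5 < 6, so no value of a6 works.

Unsatisfiable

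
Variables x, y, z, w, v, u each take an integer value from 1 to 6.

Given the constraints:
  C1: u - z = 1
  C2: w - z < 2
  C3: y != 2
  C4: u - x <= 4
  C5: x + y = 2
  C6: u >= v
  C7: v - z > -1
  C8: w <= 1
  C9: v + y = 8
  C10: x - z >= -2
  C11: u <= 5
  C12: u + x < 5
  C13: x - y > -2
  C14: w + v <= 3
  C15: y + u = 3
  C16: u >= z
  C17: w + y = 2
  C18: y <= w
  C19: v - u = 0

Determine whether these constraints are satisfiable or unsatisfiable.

Unsatisfiable

From constraints 6 and 11: v ≤ u ≤ 5. From constraints 8 and 18: y ≤ w ≤ 1. Hence v + y ≤ 6. But constraint 9 requires v + y = 8, and 8 > 6. Contradiction.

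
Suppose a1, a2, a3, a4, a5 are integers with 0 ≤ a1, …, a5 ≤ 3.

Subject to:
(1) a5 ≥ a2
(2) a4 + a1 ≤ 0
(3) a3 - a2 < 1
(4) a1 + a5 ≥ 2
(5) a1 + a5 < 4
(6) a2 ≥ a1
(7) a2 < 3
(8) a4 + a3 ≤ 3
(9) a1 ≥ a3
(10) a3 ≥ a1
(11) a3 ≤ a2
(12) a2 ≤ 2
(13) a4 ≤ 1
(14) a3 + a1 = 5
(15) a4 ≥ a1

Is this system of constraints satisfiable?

Unsatisfiable

From constraints 11 and 12: a3 ≤ a2 ≤ 2. From constraints 13 and 15: a1 ≤ a4 ≤ 1. Hence a3 + a1 ≤ 3. But constraint 14 requires a3 + a1 = 5, and 5 > 3. Contradiction.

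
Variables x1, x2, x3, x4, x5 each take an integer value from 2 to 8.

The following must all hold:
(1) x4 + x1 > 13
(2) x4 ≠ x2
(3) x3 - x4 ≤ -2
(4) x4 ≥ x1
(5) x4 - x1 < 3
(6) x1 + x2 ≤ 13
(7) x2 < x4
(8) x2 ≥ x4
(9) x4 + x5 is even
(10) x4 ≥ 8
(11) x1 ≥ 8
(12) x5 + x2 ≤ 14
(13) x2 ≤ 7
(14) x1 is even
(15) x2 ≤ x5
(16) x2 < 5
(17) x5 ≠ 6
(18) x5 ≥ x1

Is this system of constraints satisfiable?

Unsatisfiable

From constraints 11 and 18: x5 ≥ x1 ≥ 8. From constraints 8 and 10: x2 ≥ x4 ≥ 8. Hence x5 + x2 ≥ 16. But constraint 12 requires x5 + x2 ≤ 14, and 14 < 16. Contradiction.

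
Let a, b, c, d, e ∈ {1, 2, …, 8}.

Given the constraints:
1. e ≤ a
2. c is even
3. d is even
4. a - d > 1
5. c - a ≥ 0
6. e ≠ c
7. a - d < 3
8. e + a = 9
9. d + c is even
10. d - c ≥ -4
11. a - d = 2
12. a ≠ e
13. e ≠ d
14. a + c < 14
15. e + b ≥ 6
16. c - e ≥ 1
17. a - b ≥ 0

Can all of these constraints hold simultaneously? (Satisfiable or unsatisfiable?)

Take a = 6, b = 6, c = 6, d = 4, e = 3. Then constraint 4: a - d = 2; constraint 5: c - a = 0; constraint 7: a - d = 2, and every other listed constraint is also met.

Satisfiable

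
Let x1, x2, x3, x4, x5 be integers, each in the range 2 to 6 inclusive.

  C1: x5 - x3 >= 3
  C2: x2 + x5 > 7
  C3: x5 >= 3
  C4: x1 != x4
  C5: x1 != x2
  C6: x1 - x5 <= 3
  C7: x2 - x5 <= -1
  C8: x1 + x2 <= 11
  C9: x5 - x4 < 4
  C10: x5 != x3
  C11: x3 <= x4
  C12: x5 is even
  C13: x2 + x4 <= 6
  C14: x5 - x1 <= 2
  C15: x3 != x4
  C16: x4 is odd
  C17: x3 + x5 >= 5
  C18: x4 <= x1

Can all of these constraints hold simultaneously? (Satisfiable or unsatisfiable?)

Take x1 = 6, x2 = 3, x3 = 2, x4 = 3, x5 = 6. Then constraint 1: x5 - x3 = 4; constraint 2: x2 + x5 = 9, and every other listed constraint is also met.

Satisfiable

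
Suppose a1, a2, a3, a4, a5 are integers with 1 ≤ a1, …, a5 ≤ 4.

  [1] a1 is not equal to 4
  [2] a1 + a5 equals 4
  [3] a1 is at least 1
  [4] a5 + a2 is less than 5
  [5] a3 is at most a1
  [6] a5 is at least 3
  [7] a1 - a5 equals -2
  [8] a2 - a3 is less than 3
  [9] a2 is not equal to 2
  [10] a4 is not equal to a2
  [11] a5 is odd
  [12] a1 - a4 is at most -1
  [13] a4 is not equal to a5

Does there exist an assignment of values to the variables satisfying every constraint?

Satisfiable

Try a1 = 1, a2 = 1, a3 = 1, a4 = 2, a5 = 3.
Check constraint 2: a1 + a5 = 4; constraint 4: a5 + a2 = 4; constraint 7: a1 - a5 = -2. The remaining constraints are straightforward to verify.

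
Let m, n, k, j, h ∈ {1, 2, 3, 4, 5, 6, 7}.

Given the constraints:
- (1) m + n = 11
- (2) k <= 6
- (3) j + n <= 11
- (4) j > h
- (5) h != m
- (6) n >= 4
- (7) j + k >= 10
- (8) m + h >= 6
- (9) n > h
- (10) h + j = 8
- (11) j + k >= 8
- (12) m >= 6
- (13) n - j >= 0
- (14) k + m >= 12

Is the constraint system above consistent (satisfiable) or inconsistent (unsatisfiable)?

Take m = 6, n = 5, k = 6, j = 5, h = 3. Then constraint 1: m + n = 11; constraint 3: j + n = 10; constraint 7: j + k = 11, and every other listed constraint is also met.

Satisfiable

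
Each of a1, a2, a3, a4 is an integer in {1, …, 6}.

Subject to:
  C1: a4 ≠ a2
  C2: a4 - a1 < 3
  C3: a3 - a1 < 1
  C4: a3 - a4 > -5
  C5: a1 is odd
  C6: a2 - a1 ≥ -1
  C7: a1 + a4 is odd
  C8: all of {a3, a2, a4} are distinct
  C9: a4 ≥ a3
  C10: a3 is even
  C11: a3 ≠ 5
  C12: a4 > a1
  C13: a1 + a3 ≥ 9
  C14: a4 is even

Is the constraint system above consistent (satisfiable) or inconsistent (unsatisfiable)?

Try a1 = 5, a2 = 5, a3 = 4, a4 = 6.
Check constraint 2: a4 - a1 = 1; constraint 3: a3 - a1 = -1; constraint 4: a3 - a4 = -2. The remaining constraints are straightforward to verify.

Satisfiable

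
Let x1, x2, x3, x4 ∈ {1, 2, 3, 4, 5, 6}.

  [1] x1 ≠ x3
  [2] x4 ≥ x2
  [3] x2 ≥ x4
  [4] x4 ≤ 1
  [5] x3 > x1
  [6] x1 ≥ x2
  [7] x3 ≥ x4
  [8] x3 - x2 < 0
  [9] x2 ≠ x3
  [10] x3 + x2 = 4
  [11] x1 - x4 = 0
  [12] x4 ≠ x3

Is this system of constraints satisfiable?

Constraints 2, 7, and 8 give x2 ≤ x4, x4 ≤ x3, x3 < x2. Chaining: x2 ≤ x4 ≤ x3 < x2, which forces x2 < x2 — impossible.

Unsatisfiable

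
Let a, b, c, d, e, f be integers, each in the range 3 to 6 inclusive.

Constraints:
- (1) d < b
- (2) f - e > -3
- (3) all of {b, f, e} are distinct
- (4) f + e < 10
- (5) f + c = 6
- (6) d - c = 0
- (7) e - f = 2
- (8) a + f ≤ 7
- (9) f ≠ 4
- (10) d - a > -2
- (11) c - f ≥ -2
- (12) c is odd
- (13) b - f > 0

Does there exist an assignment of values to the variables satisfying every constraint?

Satisfiable

Take a = 4, b = 4, c = 3, d = 3, e = 5, f = 3. Then constraint 2: f - e = -2; constraint 4: f + e = 8, and every other listed constraint is also met.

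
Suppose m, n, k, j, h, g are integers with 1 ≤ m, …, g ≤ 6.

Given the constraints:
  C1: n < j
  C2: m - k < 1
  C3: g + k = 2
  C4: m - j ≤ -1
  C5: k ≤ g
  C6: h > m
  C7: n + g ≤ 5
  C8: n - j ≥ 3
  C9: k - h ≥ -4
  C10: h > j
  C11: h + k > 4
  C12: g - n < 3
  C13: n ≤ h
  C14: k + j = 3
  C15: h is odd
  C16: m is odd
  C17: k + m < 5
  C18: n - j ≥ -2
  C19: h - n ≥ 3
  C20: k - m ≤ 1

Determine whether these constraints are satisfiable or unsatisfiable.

Unsatisfiable

Constraints 4, 8, 9, 19, and 20 give j − m ≥ 1, m − k ≥ -1, k − h ≥ -4, h − n ≥ 3, n − j ≥ 3.
Adding all 5 inequalities: the left sides telescope to 0, and the right sides sum to 1 + (-1) + (-4) + 3 + 3 = 2. So 0 ≥ 2, which is false.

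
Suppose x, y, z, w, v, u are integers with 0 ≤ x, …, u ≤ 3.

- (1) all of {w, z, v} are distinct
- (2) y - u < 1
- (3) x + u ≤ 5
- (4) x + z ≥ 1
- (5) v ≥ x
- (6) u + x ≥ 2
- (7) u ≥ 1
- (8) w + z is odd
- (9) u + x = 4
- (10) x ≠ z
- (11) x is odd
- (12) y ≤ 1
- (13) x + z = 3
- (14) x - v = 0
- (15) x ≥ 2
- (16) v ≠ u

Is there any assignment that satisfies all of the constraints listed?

Satisfiable

One satisfying assignment is x = 3, y = 0, z = 0, w = 1, v = 3, u = 1.
For the less obvious constraints — constraint 2: y - u = -1; constraint 3: x + u = 4 — and the others hold by inspection.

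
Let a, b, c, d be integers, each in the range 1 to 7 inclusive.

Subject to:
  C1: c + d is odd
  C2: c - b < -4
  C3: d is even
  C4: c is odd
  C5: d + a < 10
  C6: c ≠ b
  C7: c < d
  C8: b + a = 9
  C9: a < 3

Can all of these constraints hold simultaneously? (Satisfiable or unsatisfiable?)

Take a = 2, b = 7, c = 1, d = 6. Then constraint 2: c - b = -6; constraint 5: d + a = 8, and every other listed constraint is also met.

Satisfiable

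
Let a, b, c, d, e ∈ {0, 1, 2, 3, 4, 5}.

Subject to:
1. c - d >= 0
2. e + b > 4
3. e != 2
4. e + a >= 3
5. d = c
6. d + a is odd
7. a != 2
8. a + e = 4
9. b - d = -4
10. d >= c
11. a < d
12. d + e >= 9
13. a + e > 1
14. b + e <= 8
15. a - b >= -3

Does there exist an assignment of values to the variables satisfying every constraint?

Satisfiable

Setting (a, b, c, d, e) = (0, 1, 5, 5, 4) satisfies everything: constraint 1: c - d = 0; constraint 2: e + b = 5, and the others follow.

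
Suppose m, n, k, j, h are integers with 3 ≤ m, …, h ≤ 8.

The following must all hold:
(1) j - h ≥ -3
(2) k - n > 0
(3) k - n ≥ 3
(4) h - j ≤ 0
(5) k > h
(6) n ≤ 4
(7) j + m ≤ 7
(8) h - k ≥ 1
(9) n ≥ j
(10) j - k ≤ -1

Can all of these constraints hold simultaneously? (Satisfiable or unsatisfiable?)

Unsatisfiable

Constraints 4, 8, and 10 give j − h ≥ 0, h − k ≥ 1, k − j ≥ 1.
Adding all 3 inequalities: the left sides telescope to 0, and the right sides sum to 0 + 1 + 1 = 2. So 0 ≥ 2, which is false.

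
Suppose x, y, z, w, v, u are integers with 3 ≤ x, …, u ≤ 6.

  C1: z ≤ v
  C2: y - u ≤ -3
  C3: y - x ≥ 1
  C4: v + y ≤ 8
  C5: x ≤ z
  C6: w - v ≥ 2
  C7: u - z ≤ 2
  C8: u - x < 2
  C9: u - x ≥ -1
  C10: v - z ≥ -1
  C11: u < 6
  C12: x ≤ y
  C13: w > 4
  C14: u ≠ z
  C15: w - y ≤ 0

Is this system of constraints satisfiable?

Unsatisfiable

Constraints 2, 6, 7, 10, and 15 give y − w ≥ 0, w − v ≥ 2, v − z ≥ -1, z − u ≥ -2, u − y ≥ 3.
Adding all 5 inequalities: the left sides telescope to 0, and the right sides sum to 0 + 2 + (-1) + (-2) + 3 = 2. So 0 ≥ 2, which is false.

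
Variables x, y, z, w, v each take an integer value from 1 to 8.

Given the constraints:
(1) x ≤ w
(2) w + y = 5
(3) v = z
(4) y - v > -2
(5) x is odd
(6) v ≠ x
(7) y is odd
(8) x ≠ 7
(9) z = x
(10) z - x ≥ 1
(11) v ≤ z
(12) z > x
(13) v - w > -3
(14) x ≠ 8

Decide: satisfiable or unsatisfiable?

From constraints 3 and 9, v = z = x, so v = x. But constraint 6 says v ≠ x. Contradiction.

Unsatisfiable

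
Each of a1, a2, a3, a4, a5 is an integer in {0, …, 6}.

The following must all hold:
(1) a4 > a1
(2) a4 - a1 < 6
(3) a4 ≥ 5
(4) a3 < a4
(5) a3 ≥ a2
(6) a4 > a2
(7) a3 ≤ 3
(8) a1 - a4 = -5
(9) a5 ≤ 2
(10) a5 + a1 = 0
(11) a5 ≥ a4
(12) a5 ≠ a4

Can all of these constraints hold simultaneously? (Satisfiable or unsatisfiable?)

From constraint 3: a4 ≥ 5. From constraints 9 and 11: a4 ≤ a5 and a5 ≤ 2, so a4 ≤ 2. But 2 < 5, so no value of a4 works.

Unsatisfiable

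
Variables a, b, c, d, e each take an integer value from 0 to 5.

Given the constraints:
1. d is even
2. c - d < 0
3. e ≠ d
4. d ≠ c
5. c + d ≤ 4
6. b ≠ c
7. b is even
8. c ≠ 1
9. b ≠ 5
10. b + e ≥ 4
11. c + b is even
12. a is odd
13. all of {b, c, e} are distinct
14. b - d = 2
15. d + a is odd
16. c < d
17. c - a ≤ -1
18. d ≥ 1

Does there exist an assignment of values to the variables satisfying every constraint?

Try a = 3, b = 4, c = 0, d = 2, e = 3.
Check constraint 2: c - d = -2; constraint 5: c + d = 2. The remaining constraints are straightforward to verify.

Satisfiable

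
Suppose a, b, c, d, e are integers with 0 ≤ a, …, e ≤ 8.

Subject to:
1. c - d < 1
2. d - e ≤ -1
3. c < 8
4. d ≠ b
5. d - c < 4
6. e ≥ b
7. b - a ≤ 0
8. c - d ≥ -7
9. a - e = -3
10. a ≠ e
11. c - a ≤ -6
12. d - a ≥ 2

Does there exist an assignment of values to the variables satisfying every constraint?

Constraints 8, 11, and 12 give d − a ≥ 2, a − c ≥ 6, c − d ≥ -7.
Adding all 3 inequalities: the left sides telescope to 0, and the right sides sum to 2 + 6 + (-7) = 1. So 0 ≥ 1, which is false.

Unsatisfiable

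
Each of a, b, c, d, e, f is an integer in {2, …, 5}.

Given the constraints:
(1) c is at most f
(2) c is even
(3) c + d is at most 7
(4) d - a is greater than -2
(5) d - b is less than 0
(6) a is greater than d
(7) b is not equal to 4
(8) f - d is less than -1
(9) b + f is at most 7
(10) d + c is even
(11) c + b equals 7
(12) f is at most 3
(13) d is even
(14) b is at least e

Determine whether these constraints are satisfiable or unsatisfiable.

Take a = 5, b = 5, c = 2, d = 4, e = 5, f = 2. Then constraint 3: c + d = 6; constraint 4: d - a = -1; constraint 5: d - b = -1, and every other listed constraint is also met.

Satisfiable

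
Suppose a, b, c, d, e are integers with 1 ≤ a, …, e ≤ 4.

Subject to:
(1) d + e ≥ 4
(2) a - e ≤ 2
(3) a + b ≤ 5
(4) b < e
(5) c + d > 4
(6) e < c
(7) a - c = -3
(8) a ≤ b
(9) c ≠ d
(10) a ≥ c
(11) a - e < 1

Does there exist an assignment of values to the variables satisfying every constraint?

Unsatisfiable

Constraints 4, 6, 8, and 10 give a ≤ b, b < e, e < c, c ≤ a. Chaining: a ≤ b < e < c ≤ a, which forces a < a — impossible.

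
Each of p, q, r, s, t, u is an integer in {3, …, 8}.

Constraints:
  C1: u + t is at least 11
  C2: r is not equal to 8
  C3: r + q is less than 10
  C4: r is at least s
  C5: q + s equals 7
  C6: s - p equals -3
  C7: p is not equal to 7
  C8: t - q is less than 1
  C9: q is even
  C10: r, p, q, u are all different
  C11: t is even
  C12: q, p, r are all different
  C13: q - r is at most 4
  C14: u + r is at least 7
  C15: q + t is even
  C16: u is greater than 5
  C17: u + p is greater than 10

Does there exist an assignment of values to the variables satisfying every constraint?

Satisfiable

Try p = 6, q = 4, r = 3, s = 3, t = 4, u = 7.
Check constraint 1: u + t = 11; constraint 3: r + q = 7; constraint 5: q + s = 7. The remaining constraints are straightforward to verify.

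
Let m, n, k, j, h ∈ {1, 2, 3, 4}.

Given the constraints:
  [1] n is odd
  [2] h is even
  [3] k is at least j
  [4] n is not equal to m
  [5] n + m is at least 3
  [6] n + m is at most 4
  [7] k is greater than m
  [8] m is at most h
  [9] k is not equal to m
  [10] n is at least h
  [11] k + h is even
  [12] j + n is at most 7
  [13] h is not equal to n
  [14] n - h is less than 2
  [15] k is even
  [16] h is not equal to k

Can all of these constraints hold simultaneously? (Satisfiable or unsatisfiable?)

The assignment m = 1, n = 3, k = 4, j = 4, h = 2 works:
  constraint 5 holds since n + m = 4.
  constraint 6 holds since n + m = 4.
  constraint 12 holds since j + n = 7.
The rest check out directly.

Satisfiable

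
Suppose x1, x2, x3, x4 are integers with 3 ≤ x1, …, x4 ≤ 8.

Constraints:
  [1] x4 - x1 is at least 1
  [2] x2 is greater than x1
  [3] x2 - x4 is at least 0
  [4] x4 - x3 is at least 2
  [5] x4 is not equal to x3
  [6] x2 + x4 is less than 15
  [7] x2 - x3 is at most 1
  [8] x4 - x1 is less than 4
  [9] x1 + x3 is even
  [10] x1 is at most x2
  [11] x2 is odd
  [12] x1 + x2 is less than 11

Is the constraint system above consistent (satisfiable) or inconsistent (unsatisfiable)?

Constraints 3, 4, and 7 give x4 − x3 ≥ 2, x3 − x2 ≥ -1, x2 − x4 ≥ 0.
Adding all 3 inequalities: the left sides telescope to 0, and the right sides sum to 2 + (-1) + 0 = 1. So 0 ≥ 1, which is false.

Unsatisfiable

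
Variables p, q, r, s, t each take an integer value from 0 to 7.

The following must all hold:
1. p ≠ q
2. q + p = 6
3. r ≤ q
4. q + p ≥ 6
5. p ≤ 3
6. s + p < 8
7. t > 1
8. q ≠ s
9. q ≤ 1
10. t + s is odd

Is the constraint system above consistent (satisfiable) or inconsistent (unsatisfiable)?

From constraint 9: q ≤ 1. From constraint 5: p ≤ 3. Hence q + p ≤ 4. But constraint 4 requires q + p ≥ 6, and 6 > 4. Contradiction.

Unsatisfiable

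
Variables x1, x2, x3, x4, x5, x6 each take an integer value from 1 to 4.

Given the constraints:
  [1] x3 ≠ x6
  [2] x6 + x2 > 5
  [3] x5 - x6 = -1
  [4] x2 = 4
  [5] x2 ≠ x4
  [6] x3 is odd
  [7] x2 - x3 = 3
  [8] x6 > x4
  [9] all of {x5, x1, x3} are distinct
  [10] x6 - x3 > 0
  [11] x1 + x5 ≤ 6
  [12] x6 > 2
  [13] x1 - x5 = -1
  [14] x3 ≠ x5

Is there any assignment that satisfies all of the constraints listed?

The assignment x1 = 2, x2 = 4, x3 = 1, x4 = 1, x5 = 3, x6 = 4 works:
  constraint 2 holds since x6 + x2 = 8.
  constraint 3 holds since x5 - x6 = -1.
The rest check out directly.

Satisfiable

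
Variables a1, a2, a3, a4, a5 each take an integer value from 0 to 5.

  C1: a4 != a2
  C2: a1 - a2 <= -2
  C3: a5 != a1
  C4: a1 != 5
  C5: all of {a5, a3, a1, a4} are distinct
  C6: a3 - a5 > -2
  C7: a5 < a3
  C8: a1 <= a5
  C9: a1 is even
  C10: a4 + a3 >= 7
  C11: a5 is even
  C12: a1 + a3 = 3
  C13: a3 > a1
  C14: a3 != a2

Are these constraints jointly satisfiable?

Setting (a1, a2, a3, a4, a5) = (0, 2, 3, 5, 2) satisfies everything: constraint 2: a1 - a2 = -2; constraint 6: a3 - a5 = 1; constraint 10: a4 + a3 = 8, and the others follow.

Satisfiable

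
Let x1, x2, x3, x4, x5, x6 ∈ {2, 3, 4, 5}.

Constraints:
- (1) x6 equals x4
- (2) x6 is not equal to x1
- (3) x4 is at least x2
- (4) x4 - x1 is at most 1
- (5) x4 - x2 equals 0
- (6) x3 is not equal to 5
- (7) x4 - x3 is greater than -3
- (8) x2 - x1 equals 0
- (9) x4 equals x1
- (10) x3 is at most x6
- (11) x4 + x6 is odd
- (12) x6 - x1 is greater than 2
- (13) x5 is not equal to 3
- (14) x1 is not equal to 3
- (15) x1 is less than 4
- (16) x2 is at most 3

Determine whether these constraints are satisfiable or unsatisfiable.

Unsatisfiable

From constraints 1 and 9, x6 = x4 = x1, so x6 = x1. But constraint 2 says x6 ≠ x1. Contradiction.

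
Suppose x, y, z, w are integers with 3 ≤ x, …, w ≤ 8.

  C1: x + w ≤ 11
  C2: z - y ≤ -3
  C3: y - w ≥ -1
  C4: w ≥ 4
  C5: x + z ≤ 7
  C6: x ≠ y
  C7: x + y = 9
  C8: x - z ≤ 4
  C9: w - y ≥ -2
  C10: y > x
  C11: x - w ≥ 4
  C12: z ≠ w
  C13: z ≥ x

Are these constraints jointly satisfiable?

Constraints 2, 8, 9, and 11 give x − w ≥ 4, w − y ≥ -2, y − z ≥ 3, z − x ≥ -4.
Adding all 4 inequalities: the left sides telescope to 0, and the right sides sum to 4 + (-2) + 3 + (-4) = 1. So 0 ≥ 1, which is false.

Unsatisfiable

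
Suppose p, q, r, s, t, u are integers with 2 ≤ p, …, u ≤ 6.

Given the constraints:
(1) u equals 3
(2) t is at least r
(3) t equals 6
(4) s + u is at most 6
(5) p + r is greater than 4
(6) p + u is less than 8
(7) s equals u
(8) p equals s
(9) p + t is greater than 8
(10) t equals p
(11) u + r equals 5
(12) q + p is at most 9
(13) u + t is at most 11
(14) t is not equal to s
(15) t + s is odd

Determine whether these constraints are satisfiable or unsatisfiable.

Constraint 3 fixes t = 6 and constraint 1 fixes u = 3. Constraints 7, 8, and 10 give t = p = s = u, so t = u. But 6 ≠ 3 — contradiction.

Unsatisfiable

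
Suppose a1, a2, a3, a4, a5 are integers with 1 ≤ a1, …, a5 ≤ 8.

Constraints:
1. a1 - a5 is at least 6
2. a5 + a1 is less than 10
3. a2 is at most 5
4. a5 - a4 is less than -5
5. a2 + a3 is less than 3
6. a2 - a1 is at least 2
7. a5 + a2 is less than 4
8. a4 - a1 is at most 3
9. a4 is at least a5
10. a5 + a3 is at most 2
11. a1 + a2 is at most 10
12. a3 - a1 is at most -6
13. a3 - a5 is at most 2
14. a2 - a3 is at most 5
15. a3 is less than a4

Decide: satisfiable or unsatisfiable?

Unsatisfiable

Constraints 1, 6, 13, and 14 give a1 − a5 ≥ 6, a5 − a3 ≥ -2, a3 − a2 ≥ -5, a2 − a1 ≥ 2.
Adding all 4 inequalities: the left sides telescope to 0, and the right sides sum to 6 + (-2) + (-5) + 2 = 1. So 0 ≥ 1, which is false.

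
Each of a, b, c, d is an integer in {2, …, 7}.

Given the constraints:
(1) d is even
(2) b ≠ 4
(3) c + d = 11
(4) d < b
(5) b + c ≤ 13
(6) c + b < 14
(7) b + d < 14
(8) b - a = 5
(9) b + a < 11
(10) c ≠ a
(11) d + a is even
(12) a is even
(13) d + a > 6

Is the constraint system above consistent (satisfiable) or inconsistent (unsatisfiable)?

Satisfiable

One satisfying assignment is a = 2, b = 7, c = 5, d = 6.
For the less obvious constraints — constraint 3: c + d = 11; constraint 5: b + c = 12; constraint 6: c + b = 12 — and the others hold by inspection.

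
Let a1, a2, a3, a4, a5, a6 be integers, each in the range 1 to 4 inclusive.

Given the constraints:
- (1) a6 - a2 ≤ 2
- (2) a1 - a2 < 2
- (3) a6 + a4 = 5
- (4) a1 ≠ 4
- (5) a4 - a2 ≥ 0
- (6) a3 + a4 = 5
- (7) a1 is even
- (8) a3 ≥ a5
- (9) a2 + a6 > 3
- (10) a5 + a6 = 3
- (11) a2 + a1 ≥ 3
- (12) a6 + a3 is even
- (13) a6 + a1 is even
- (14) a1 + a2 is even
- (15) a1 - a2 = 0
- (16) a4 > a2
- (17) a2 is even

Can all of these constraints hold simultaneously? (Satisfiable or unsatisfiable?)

The assignment a1 = 2, a2 = 2, a3 = 2, a4 = 3, a5 = 1, a6 = 2 works:
  constraint 1 holds since a6 - a2 = 0.
  constraint 2 holds since a1 - a2 = 0.
  constraint 3 holds since a6 + a4 = 5.
The rest check out directly.

Satisfiable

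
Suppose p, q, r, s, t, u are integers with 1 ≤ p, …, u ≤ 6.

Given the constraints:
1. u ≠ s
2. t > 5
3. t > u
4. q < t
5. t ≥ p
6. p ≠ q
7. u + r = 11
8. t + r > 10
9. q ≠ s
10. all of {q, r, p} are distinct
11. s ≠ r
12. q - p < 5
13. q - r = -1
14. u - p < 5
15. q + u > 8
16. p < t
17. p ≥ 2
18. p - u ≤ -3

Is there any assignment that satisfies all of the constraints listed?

Satisfiable

Setting (p, q, r, s, t, u) = (2, 5, 6, 4, 6, 5) satisfies everything: constraint 7: u + r = 11; constraint 8: t + r = 12, and the others follow.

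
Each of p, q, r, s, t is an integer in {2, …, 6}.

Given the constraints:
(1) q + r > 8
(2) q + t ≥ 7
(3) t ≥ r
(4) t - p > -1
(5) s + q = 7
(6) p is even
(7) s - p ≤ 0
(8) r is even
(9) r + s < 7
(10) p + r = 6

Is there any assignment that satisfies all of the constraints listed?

One satisfying assignment is p = 2, q = 5, r = 4, s = 2, t = 4.
For the less obvious constraints — constraint 1: q + r = 9; constraint 2: q + t = 9; constraint 4: t - p = 2 — and the others hold by inspection.

Satisfiable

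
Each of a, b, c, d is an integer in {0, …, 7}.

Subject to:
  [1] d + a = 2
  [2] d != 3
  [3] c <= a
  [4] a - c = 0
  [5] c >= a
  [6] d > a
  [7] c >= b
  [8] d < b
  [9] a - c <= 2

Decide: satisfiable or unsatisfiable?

Constraints 3, 6, 7, and 8 give b ≤ c, c ≤ a, a < d, d < b. Chaining: b ≤ c ≤ a < d < b, which forces b < b — impossible.

Unsatisfiable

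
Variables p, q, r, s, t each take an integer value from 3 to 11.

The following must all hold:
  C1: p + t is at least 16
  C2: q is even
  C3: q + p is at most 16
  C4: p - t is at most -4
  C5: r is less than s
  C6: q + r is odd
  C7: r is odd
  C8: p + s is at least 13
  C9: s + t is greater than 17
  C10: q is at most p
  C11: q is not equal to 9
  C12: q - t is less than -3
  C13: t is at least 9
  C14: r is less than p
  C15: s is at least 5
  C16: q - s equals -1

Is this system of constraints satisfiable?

The assignment p = 7, q = 6, r = 5, s = 7, t = 11 works:
  constraint 1 holds since p + t = 18.
  constraint 3 holds since q + p = 13.
The rest check out directly.

Satisfiable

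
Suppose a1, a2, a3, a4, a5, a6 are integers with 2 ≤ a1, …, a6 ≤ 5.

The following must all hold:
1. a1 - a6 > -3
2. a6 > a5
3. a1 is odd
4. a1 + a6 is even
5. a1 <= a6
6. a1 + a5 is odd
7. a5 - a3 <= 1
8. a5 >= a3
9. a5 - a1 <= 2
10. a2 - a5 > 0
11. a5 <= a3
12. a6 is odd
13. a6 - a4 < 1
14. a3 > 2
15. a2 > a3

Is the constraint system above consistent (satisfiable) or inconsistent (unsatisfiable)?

Satisfiable

One satisfying assignment is a1 = 5, a2 = 5, a3 = 4, a4 = 5, a5 = 4, a6 = 5.
For the less obvious constraints — constraint 1: a1 - a6 = 0; constraint 7: a5 - a3 = 0 — and the others hold by inspection.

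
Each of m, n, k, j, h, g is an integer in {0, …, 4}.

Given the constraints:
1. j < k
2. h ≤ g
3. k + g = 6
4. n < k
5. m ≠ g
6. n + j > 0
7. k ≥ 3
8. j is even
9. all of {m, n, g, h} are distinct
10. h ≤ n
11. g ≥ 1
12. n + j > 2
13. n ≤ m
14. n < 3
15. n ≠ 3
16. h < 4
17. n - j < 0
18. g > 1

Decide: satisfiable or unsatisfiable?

One satisfying assignment is m = 4, n = 1, k = 4, j = 2, h = 0, g = 2.
For the less obvious constraints — constraint 3: k + g = 6; constraint 6: n + j = 3; constraint 12: n + j = 3 — and the others hold by inspection.

Satisfiable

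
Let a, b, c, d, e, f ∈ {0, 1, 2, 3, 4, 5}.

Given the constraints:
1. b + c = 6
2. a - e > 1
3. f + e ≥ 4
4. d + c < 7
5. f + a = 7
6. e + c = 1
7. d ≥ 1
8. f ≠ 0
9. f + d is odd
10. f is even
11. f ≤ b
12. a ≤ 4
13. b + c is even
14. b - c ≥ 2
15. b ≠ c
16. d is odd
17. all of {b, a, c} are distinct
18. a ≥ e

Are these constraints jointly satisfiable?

Try a = 3, b = 5, c = 1, d = 5, e = 0, f = 4.
Check constraint 1: b + c = 6; constraint 2: a - e = 3. The remaining constraints are straightforward to verify.

Satisfiable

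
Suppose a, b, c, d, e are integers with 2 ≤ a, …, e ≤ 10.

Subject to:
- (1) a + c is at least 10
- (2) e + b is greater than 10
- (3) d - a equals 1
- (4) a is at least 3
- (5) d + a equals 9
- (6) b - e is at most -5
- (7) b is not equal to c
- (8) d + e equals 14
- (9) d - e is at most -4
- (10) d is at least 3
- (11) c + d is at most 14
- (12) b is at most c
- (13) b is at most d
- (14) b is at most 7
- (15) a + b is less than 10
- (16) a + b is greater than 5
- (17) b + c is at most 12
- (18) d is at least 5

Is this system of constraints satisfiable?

Satisfiable

The assignment a = 4, b = 4, c = 8, d = 5, e = 9 works:
  constraint 1 holds since a + c = 12.
  constraint 2 holds since e + b = 13.
The rest check out directly.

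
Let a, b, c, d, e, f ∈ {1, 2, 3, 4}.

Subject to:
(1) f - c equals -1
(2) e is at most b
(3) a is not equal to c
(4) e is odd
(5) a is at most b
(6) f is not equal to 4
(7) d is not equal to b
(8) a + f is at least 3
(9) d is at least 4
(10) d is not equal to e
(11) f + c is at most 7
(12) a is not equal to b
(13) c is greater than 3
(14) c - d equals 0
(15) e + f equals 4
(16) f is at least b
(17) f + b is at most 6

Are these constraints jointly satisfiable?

The assignment a = 1, b = 2, c = 4, d = 4, e = 1, f = 3 works:
  constraint 1 holds since f - c = -1.
  constraint 8 holds since a + f = 4.
The rest check out directly.

Satisfiable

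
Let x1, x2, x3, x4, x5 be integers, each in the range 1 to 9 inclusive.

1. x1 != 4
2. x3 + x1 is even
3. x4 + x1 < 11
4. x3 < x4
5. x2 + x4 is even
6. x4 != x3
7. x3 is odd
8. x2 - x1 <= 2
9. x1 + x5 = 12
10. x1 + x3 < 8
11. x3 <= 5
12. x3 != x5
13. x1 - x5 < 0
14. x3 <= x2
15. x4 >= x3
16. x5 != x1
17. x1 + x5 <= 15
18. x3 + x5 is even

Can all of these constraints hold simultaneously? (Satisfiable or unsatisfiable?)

Take x1 = 5, x2 = 6, x3 = 1, x4 = 4, x5 = 7. Then constraint 3: x4 + x1 = 9; constraint 8: x2 - x1 = 1; constraint 9: x1 + x5 = 12, and every other listed constraint is also met.

Satisfiable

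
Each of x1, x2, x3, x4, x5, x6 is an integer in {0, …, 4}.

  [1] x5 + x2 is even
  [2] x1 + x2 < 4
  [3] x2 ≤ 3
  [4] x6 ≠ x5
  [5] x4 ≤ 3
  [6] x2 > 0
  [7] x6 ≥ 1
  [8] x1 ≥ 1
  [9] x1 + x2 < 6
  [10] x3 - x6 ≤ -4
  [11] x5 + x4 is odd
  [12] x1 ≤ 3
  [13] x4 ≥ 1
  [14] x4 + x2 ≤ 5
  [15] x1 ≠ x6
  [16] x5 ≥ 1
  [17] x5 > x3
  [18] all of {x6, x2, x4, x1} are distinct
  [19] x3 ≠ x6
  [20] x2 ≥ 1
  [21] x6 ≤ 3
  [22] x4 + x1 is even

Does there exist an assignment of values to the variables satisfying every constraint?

Unsatisfiable

Constraints 3, 5, 7, 8, 12, 13, 20, and 21 confine each of x6, x2, x4, x1 to the 3 values {1, …, 3}.
Constraint 18 requires all 4 of them to be distinct, but only 3 values are available — impossible by the pigeonhole principle.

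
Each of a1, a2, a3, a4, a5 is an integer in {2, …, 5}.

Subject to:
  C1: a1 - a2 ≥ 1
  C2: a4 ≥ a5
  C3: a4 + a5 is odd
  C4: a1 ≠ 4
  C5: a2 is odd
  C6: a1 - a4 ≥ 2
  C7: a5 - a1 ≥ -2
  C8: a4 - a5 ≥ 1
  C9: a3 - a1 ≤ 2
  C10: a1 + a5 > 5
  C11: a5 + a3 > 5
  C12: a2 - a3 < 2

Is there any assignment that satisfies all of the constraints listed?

Unsatisfiable

Constraints 6, 7, and 8 give a1 − a4 ≥ 2, a4 − a5 ≥ 1, a5 − a1 ≥ -2.
Adding all 3 inequalities: the left sides telescope to 0, and the right sides sum to 2 + 1 + (-2) = 1. So 0 ≥ 1, which is false.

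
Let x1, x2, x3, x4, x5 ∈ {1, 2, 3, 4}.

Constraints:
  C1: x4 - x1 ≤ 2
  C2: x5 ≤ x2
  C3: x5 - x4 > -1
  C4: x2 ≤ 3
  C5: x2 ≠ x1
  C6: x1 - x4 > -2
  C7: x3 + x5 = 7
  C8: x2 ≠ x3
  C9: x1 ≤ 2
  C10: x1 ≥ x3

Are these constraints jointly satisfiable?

Unsatisfiable

From constraints 9 and 10: x3 ≤ x1 ≤ 2. From constraints 2 and 4: x5 ≤ x2 ≤ 3. Hence x3 + x5 ≤ 5. But constraint 7 requires x3 + x5 = 7, and 7 > 5. Contradiction.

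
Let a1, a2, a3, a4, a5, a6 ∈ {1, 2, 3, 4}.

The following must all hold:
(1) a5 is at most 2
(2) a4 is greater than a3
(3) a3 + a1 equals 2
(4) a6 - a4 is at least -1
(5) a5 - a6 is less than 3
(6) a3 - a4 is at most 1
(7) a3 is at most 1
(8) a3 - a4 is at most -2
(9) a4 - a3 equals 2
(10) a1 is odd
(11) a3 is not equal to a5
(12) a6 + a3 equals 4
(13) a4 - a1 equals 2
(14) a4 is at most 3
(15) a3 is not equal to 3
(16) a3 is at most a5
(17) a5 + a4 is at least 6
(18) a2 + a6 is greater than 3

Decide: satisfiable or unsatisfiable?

Unsatisfiable

From constraint 1: a5 ≤ 2. From constraint 14: a4 ≤ 3. Hence a5 + a4 ≤ 5. But constraint 17 requires a5 + a4 ≥ 6, and 6 > 5. Contradiction.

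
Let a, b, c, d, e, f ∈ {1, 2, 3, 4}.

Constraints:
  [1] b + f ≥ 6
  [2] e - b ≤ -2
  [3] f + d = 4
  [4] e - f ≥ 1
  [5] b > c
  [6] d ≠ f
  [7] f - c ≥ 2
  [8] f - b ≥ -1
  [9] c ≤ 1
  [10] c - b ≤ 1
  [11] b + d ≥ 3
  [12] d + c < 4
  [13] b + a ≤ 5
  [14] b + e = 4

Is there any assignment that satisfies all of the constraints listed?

Constraints 2, 4, and 8 give f − b ≥ -1, b − e ≥ 2, e − f ≥ 1.
Adding all 3 inequalities: the left sides telescope to 0, and the right sides sum to (-1) + 2 + 1 = 2. So 0 ≥ 2, which is false.

Unsatisfiable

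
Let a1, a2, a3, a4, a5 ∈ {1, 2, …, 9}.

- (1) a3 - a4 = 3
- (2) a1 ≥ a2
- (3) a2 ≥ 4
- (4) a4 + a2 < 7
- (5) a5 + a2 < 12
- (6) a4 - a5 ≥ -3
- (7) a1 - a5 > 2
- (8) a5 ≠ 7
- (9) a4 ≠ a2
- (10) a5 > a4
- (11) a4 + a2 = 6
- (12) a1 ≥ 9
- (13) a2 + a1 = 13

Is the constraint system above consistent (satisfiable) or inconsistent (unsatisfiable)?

One satisfying assignment is a1 = 9, a2 = 4, a3 = 5, a4 = 2, a5 = 5.
For the less obvious constraints — constraint 1: a3 - a4 = 3; constraint 4: a4 + a2 = 6; constraint 5: a5 + a2 = 9 — and the others hold by inspection.

Satisfiable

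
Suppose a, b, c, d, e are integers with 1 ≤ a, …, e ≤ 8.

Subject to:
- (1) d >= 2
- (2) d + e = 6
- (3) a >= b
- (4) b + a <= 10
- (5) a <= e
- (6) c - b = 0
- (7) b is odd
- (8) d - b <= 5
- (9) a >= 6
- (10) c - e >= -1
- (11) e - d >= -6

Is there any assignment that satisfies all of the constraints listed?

Unsatisfiable

From constraint 1: d ≥ 2. From constraints 5 and 9: e ≥ a ≥ 6. Hence d + e ≥ 8. But constraint 2 requires d + e = 6, and 6 < 8. Contradiction.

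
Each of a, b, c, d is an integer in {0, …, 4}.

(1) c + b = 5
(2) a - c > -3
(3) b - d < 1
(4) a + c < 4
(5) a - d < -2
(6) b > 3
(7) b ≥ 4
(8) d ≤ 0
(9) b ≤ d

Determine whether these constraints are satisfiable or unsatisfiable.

From constraint 6: b ≥ 4. From constraints 8 and 9: b ≤ d and d ≤ 0, so b ≤ 0. But 0 < 4, so no value of b works.

Unsatisfiable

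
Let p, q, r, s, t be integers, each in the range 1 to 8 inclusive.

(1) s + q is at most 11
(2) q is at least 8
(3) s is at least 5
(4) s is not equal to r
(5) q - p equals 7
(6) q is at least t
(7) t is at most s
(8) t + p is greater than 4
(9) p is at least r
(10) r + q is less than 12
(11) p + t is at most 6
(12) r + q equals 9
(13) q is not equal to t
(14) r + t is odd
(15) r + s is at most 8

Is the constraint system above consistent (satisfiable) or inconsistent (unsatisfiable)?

Unsatisfiable

From constraint 3: s ≥ 5. From constraint 2: q ≥ 8. Hence s + q ≥ 13. But constraint 1 requires s + q ≤ 11, and 11 < 13. Contradiction.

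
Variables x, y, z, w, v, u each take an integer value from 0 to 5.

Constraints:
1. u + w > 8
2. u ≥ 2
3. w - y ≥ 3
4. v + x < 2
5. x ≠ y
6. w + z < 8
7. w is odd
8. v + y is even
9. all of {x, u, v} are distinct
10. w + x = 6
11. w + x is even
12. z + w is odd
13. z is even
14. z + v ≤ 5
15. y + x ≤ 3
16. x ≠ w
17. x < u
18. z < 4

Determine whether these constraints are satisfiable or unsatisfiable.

Try x = 1, y = 2, z = 2, w = 5, v = 0, u = 5.
Check constraint 1: u + w = 10; constraint 3: w - y = 3; constraint 4: v + x = 1. The remaining constraints are straightforward to verify.

Satisfiable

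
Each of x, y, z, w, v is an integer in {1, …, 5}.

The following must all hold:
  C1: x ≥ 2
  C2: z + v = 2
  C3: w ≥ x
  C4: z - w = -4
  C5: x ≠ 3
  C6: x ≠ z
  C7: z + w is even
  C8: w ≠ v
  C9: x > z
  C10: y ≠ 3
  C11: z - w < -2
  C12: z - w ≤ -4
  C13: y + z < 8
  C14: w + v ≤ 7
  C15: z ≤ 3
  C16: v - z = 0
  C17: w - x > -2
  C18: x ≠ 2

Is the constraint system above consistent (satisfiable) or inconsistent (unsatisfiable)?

Try x = 4, y = 4, z = 1, w = 5, v = 1.
Check constraint 2: z + v = 2; constraint 4: z - w = -4. The remaining constraints are straightforward to verify.

Satisfiable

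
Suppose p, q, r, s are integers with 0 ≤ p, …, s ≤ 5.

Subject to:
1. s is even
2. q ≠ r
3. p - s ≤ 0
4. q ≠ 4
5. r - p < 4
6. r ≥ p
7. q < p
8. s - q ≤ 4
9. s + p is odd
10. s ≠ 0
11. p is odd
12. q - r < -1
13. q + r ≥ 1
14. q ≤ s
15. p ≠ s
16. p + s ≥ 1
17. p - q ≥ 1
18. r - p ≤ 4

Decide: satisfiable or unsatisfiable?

The assignment p = 1, q = 0, r = 2, s = 2 works:
  constraint 3 holds since p - s = -1.
  constraint 5 holds since r - p = 1.
The rest check out directly.

Satisfiable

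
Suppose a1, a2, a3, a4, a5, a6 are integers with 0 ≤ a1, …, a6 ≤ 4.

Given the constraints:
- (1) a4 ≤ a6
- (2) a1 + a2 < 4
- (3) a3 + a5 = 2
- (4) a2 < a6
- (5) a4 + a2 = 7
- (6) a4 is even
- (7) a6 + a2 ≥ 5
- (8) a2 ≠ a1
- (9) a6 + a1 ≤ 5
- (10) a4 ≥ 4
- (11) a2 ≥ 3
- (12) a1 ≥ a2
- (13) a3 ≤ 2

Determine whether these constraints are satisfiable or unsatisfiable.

Unsatisfiable

From constraints 1 and 10: a6 ≥ a4 ≥ 4. From constraints 11 and 12: a1 ≥ a2 ≥ 3. Hence a6 + a1 ≥ 7. But constraint 9 requires a6 + a1 ≤ 5, and 5 < 7. Contradiction.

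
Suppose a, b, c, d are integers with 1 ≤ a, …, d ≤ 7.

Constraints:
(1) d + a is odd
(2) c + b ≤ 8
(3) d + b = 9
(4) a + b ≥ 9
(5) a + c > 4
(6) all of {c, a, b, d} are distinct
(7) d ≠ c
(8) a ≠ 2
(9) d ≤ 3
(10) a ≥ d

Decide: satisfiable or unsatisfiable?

The assignment a = 5, b = 7, c = 1, d = 2 works:
  constraint 2 holds since c + b = 8.
  constraint 3 holds since d + b = 9.
The rest check out directly.

Satisfiable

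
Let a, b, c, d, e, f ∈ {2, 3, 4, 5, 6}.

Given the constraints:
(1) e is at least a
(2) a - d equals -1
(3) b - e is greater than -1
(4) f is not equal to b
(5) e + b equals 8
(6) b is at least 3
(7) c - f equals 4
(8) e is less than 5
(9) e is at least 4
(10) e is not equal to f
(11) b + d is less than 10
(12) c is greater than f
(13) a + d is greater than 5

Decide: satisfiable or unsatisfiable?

One satisfying assignment is a = 3, b = 4, c = 6, d = 4, e = 4, f = 2.
For the less obvious constraints — constraint 2: a - d = -1; constraint 3: b - e = 0 — and the others hold by inspection.

Satisfiable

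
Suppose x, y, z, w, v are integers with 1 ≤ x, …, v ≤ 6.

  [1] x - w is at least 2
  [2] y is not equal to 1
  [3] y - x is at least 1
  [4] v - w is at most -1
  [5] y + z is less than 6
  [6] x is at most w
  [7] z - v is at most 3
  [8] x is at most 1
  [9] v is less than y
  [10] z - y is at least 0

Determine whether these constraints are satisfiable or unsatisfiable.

Unsatisfiable

Constraints 1, 3, 4, 7, and 10 give v − z ≥ -3, z − y ≥ 0, y − x ≥ 1, x − w ≥ 2, w − v ≥ 1.
Adding all 5 inequalities: the left sides telescope to 0, and the right sides sum to (-3) + 0 + 1 + 2 + 1 = 1. So 0 ≥ 1, which is false.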